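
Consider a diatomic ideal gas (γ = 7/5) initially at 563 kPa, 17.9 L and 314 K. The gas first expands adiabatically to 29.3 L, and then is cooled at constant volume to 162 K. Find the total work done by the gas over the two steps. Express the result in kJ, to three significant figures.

Step 1 (adiabatic): W = (P₁V₁ − P₂V₂)/(γ−1) = (10078 − 8275)/0.4 = 4507 J.
Step 2 (isochoric): W = 0 (constant volume).
W_total = 4507 + 0 = 4507 J.

W_total ≈ 4.51 kJ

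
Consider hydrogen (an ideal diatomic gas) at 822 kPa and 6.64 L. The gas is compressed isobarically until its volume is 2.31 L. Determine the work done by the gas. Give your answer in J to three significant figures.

W ≈ -3560 J

Isobaric: W = P ΔV.
W = (822 kPa)(2.31 − 6.64 L) = (822)(-4.33) = -3559 J.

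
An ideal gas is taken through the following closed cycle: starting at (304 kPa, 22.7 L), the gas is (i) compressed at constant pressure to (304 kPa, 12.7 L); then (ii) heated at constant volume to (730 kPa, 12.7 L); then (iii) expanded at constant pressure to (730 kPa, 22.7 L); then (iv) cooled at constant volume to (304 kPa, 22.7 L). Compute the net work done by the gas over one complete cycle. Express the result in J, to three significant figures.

W_net ≈ 4260 J

Constant-volume legs do no work.
W(i) = (304)(12.7 − 22.7) = -3040 J; W(iii) = (730)(22.7 − 12.7) = 7300 J.
W_net = -3040 + 7300 = 4260 J (the clockwise enclosed area).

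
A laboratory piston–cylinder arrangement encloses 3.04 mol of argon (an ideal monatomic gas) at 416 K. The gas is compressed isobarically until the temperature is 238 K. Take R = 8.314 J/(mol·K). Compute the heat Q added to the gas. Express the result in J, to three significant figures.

Isobaric: W = nRΔT = (3.04)(8.314)(-178) = -4499 J.
ΔU = nCᵥΔT with Cᵥ = 3R/2: ΔU = (3.04)(12.47)(-178) = -6748 J.
Q = ΔU + W = -6748 − 4499 = -11247 J.

Q ≈ -11200 J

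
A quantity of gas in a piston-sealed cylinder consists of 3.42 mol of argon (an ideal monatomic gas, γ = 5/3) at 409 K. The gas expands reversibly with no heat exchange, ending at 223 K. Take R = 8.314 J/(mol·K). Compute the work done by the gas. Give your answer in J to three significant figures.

W ≈ 7930 J

Adiabatic ⇒ Q = 0, so W_by = −ΔU = nCᵥ(T₁ − T₂).
Cᵥ = 3R/2 = 12.47 J/(mol·K).
W = (3.42)(12.47)(409 − 223) = 7933 J.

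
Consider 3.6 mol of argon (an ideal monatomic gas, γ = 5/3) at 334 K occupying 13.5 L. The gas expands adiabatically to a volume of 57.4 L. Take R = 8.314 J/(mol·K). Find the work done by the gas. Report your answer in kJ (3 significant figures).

W ≈ 9.28 kJ

Adiabatic: TV^(γ−1) = const with γ = 5/3.
T₂ = T₁ (V₁/V₂)^(γ−1) = 334 × (13.5/57.4)^0.667 = 334 × 0.381 = 127.3 K.
W_by = nCᵥ(T₁ − T₂) = (3.6)(12.47)(334 − 127.3) = 9282 J.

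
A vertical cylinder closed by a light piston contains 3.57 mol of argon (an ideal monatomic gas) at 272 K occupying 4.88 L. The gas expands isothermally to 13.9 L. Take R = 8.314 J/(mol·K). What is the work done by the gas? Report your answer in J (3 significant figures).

W ≈ 8450 J

Isothermal: W = nRT ln(V₂/V₁).
W = (3.57)(8.314)(272) × ln(13.9/4.88)
  = 8073 × 1.047
W_by_gas = 8451 J.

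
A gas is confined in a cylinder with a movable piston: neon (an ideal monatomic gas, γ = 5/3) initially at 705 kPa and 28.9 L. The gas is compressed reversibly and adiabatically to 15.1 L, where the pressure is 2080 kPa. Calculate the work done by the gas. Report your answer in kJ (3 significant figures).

W ≈ -16.6 kJ

Adiabatic: W = (P₁V₁ − P₂V₂)/(γ − 1) with γ = 5/3.
P₁V₁ = 20374 J, P₂V₂ = 31408 J.
W = (20374 − 31408) / 0.6667 = -16550 J.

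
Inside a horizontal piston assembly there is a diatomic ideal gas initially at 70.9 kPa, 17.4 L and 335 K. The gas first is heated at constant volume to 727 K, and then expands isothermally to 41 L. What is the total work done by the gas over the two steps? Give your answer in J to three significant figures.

W_total ≈ 2290 J

Step 1 (isochoric): W = 0 (constant volume).
After step 1: P = 153.9 kPa (V unchanged).
Step 2 (isothermal): W = P₁V₁ ln(V₂/V₁) = (2677) ln(41/17.4) = 2295 J.
W_total = 0 + 2295 = 2295 J.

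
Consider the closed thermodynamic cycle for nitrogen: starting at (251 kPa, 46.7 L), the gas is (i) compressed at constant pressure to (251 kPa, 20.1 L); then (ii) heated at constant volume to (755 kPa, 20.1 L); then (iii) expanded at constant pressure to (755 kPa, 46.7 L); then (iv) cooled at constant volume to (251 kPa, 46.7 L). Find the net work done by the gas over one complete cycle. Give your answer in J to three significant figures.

Constant-volume legs do no work.
W(i) = (251)(20.1 − 46.7) = -6677 J; W(iii) = (755)(46.7 − 20.1) = 20083 J.
W_net = -6677 + 20083 = 13406 J (the clockwise enclosed area).

W_net ≈ 13400 J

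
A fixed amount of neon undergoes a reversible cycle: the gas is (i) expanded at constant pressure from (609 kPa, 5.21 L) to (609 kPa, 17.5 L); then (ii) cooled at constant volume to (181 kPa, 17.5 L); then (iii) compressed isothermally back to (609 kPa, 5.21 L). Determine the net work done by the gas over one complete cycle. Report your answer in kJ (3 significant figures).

W_net ≈ 3.65 kJ

Leg (i): W = PΔV = (609)(17.5 − 5.21) = 7485 J.
Leg (ii): W = 0.
Leg (iii): W = PᵢVᵢ ln(V_f/Vᵢ) = (3168) ln(5.21/17.5) = -3838 J.
W_net = 7485 − 3838 = 3647 J.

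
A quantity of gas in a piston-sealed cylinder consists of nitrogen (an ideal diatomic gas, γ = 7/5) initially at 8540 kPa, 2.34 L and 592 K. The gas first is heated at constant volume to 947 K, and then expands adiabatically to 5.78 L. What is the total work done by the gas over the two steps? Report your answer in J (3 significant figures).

Step 1 (isochoric): W = 0 (constant volume).
After step 1: P = 13661 kPa (V unchanged).
Step 2 (adiabatic): W = (P₁V₁ − P₂V₂)/(γ−1) = (31967 − 22265)/0.4 = 24256 J.
W_total = 0 + 24256 = 24256 J.

W_total ≈ 24300 J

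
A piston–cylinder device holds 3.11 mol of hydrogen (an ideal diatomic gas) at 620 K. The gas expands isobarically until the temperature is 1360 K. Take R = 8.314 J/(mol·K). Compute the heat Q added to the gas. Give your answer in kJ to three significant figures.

Isobaric: W = nRΔT = (3.11)(8.314)(740) = 19134 J.
ΔU = nCᵥΔT with Cᵥ = 5R/2: ΔU = (3.11)(20.79)(740) = 47835 J.
Q = ΔU + W = 47835 + 19134 = 66968 J.

Q ≈ 67.0 kJ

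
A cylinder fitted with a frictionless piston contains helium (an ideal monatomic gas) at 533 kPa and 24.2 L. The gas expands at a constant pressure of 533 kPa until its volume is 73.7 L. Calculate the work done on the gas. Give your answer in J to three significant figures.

W ≈ -26400 J

Isobaric: W = P ΔV.
W = (533 kPa)(73.7 − 24.2 L) = (533)(49.5) = 26384 J.
Work on gas = −W_by = -26384 J.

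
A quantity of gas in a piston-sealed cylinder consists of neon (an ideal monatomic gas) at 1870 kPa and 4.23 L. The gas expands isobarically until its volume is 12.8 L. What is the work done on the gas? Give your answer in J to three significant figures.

W ≈ -16000 J

Isobaric: W = P ΔV.
W = (1870 kPa)(12.8 − 4.23 L) = (1870)(8.57) = 16026 J.
Work on gas = −W_by = -16026 J.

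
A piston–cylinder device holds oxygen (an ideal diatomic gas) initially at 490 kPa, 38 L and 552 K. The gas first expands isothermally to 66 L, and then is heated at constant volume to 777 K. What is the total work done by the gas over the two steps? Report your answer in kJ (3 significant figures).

Step 1 (isothermal): W = P₁V₁ ln(V₂/V₁) = (18620) ln(66/38) = 10280 J.
Step 2 (isochoric): W = 0 (constant volume).
W_total = 10280 + 0 = 10280 J.

W_total ≈ 10.3 kJ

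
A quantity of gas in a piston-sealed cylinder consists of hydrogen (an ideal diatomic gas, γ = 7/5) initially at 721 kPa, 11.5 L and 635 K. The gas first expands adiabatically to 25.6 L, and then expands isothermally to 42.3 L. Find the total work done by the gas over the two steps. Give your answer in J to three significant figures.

Step 1 (adiabatic): W = (P₁V₁ − P₂V₂)/(γ−1) = (8292 − 6020)/0.4 = 5678 J.
After step 1: P = 235.2 kPa, V = 25.6 L, T = 461.1 K.
Step 2 (isothermal): W = P₁V₁ ln(V₂/V₁) = (6020) ln(42.3/25.6) = 3023 J.
W_total = 5678 + 3023 = 8701 J.

W_total ≈ 8700 J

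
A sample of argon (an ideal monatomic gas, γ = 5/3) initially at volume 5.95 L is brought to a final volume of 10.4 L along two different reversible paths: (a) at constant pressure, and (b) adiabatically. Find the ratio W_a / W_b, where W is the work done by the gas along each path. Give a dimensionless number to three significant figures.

W_a / W_b ≈ 1.60

Path (a) isobaric: W = P₁(V₂ − V₁) → W_a/(P₁V₁) = 0.7479.
Path (b) adiabatic: W = P₁V₁(1 − (V₁/V₂)^(γ−1))/(γ−1) → W_b/(P₁V₁) = 0.4663.
W_a / W_b = 0.7479 / 0.4663 = 1.604.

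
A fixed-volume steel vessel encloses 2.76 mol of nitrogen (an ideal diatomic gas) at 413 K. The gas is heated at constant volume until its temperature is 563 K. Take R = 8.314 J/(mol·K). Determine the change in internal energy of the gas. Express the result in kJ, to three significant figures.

Constant volume ⇒ W = 0, so Q = ΔU = nCᵥΔT with Cᵥ = 5R/2 = 20.79 J/(mol·K).
ΔU = (2.76)(20.79)(563 − 413) = 8605 J.

ΔU ≈ 8.60 kJ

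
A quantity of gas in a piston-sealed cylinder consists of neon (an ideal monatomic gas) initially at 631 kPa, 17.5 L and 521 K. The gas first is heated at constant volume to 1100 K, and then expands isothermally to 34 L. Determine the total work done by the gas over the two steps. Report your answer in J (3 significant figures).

Step 1 (isochoric): W = 0 (constant volume).
After step 1: P = 1332 kPa (V unchanged).
Step 2 (isothermal): W = P₁V₁ ln(V₂/V₁) = (23314) ln(34/17.5) = 15484 J.
W_total = 0 + 15484 = 15484 J.

W_total ≈ 15500 J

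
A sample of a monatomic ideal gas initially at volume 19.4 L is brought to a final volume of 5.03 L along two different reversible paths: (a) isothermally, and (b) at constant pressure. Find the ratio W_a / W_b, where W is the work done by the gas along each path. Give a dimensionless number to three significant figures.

Path (a) isothermal: W = P₁V₁ ln(V₂/V₁) → W_a/(P₁V₁) = -1.35.
Path (b) isobaric: W = P₁(V₂ − V₁) → W_b/(P₁V₁) = -0.7407.
W_a / W_b = -1.35 / -0.7407 = 1.822.

W_a / W_b ≈ 1.82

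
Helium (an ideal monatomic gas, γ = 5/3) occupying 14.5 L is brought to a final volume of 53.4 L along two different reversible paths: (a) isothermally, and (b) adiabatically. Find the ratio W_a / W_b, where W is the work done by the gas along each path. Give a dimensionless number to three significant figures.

Path (a) isothermal: W = P₁V₁ ln(V₂/V₁) → W_a/(P₁V₁) = 1.304.
Path (b) adiabatic: W = P₁V₁(1 − (V₁/V₂)^(γ−1))/(γ−1) → W_b/(P₁V₁) = 0.871.
W_a / W_b = 1.304 / 0.871 = 1.497.

W_a / W_b ≈ 1.50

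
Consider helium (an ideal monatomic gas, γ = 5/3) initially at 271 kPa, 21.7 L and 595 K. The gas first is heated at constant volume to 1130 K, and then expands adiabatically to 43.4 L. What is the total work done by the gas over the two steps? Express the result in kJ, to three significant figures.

Step 1 (isochoric): W = 0 (constant volume).
After step 1: P = 514.7 kPa (V unchanged).
Step 2 (adiabatic): W = (P₁V₁ − P₂V₂)/(γ−1) = (11168 − 7036)/0.667 = 6199 J.
W_total = 0 + 6199 = 6199 J.

W_total ≈ 6.20 kJ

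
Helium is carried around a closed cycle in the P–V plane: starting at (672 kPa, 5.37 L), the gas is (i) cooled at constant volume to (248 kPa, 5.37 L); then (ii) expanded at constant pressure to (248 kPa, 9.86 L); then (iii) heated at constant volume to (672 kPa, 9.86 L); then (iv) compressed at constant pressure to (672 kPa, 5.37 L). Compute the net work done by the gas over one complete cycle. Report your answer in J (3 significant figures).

W_net ≈ -1900 J

Constant-volume legs do no work.
W(ii) = (248)(9.86 − 5.37) = 1114 J; W(iv) = (672)(5.37 − 9.86) = -3017 J.
W_net = 1114 − 3017 = -1904 J (the counter-clockwise enclosed area).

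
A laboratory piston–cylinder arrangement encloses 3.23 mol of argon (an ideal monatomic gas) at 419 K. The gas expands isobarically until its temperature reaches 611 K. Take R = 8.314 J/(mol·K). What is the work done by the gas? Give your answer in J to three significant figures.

W ≈ 5160 J

Isobaric: W = P ΔV = nR ΔT.
W = (3.23)(8.314)(611 − 419) = 5156 J.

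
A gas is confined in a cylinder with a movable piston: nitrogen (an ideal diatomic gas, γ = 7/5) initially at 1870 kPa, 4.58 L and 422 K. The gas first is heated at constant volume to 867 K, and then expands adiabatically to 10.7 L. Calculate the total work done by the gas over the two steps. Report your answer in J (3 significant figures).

Step 1 (isochoric): W = 0 (constant volume).
After step 1: P = 3842 kPa (V unchanged).
Step 2 (adiabatic): W = (P₁V₁ − P₂V₂)/(γ−1) = (17596 − 12532)/0.4 = 12661 J.
W_total = 0 + 12661 = 12661 J.

W_total ≈ 12700 J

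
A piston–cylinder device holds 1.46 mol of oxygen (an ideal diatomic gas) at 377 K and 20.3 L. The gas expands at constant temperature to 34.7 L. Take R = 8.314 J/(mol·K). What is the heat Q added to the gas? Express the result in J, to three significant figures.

Q ≈ 2450 J

Isothermal ⇒ ΔU = 0, so Q = W = nRT ln(V₂/V₁).
Q = (1.46)(8.314)(377) ln(34.7/20.3) = 4576 × 0.5361 = 2453 J.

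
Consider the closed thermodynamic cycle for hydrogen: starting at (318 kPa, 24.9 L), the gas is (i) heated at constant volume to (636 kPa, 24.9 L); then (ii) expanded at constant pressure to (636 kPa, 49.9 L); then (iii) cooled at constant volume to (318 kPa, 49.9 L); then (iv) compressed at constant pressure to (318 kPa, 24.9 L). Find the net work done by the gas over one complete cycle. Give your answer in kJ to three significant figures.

Constant-volume legs do no work.
W(ii) = (636)(49.9 − 24.9) = 15900 J; W(iv) = (318)(24.9 − 49.9) = -7950 J.
W_net = 15900 − 7950 = 7950 J (the clockwise enclosed area).

W_net ≈ 7.95 kJ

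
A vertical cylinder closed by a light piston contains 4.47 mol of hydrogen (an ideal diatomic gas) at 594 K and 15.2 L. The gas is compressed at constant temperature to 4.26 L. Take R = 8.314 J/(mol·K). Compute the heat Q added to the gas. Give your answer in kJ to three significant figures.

Q ≈ -28.1 kJ

Isothermal ⇒ ΔU = 0, so Q = W = nRT ln(V₂/V₁).
Q = (4.47)(8.314)(594) ln(4.26/15.2) = 22075 × -1.272 = -28080 J.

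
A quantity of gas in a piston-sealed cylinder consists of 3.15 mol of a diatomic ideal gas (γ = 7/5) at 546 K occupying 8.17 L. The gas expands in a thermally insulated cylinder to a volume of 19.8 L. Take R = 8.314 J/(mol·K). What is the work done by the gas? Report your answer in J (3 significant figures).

W ≈ 10700 J

Adiabatic: TV^(γ−1) = const with γ = 7/5.
T₂ = T₁ (V₁/V₂)^(γ−1) = 546 × (8.17/19.8)^0.4 = 546 × 0.7018 = 383.2 K.
W_by = nCᵥ(T₁ − T₂) = (3.15)(20.79)(546 − 383.2) = 10660 J.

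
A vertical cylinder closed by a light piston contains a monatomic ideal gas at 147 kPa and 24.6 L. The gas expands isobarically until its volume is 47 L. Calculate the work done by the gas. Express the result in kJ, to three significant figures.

Isobaric: W = P ΔV.
W = (147 kPa)(47 − 24.6 L) = (147)(22.4) = 3293 J.

W ≈ 3.29 kJ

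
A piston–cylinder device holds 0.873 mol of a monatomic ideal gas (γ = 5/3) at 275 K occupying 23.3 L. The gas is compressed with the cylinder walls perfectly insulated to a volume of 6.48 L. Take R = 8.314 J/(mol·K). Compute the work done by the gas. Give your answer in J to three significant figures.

W ≈ -4030 J

Adiabatic: TV^(γ−1) = const with γ = 5/3.
T₂ = T₁ (V₁/V₂)^(γ−1) = 275 × (23.3/6.48)^0.667 = 275 × 2.347 = 645.4 K.
W_by = nCᵥ(T₁ − T₂) = (0.873)(12.47)(275 − 645.4) = -4033 J.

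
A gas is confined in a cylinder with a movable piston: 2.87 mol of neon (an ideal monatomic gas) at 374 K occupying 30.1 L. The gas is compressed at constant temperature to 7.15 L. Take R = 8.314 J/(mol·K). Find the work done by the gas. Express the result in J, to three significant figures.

Isothermal: W = nRT ln(V₂/V₁).
W = (2.87)(8.314)(374) × ln(7.15/30.1)
  = 8924 × -1.437
W_by_gas = -12828 J.

W ≈ -12800 J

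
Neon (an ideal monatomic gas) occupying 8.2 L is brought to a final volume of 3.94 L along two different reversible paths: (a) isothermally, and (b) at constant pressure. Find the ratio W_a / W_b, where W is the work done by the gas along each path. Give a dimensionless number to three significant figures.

Path (a) isothermal: W = P₁V₁ ln(V₂/V₁) → W_a/(P₁V₁) = -0.733.
Path (b) isobaric: W = P₁(V₂ − V₁) → W_b/(P₁V₁) = -0.5195.
W_a / W_b = -0.733 / -0.5195 = 1.411.

W_a / W_b ≈ 1.41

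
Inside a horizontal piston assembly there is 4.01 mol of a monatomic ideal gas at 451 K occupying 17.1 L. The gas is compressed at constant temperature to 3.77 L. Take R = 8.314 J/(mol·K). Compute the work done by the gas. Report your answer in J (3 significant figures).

Isothermal: W = nRT ln(V₂/V₁).
W = (4.01)(8.314)(451) × ln(3.77/17.1)
  = 15036 × -1.512
W_by_gas = -22734 J.

W ≈ -22700 J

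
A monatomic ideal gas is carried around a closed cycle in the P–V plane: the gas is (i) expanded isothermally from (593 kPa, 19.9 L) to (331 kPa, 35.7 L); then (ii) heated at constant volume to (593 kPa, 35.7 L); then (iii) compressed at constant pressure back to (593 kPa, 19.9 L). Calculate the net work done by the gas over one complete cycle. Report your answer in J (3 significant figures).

Leg (i): W = PᵢVᵢ ln(V_f/Vᵢ) = (11801) ln(35.7/19.9) = 6897 J.
Leg (ii): W = 0.
Leg (iii): W = PΔV = (593)(19.9 − 35.7) = -9369 J.
W_net = 6897 − 9369 = -2473 J.

W_net ≈ -2470 J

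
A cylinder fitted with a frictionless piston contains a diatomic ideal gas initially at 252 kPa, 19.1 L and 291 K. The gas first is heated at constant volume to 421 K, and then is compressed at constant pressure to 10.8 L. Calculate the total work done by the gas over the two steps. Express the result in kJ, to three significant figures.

Step 1 (isochoric): W = 0 (constant volume).
After step 1: P = 364.6 kPa (V unchanged).
Step 2 (isobaric): W = PΔV = (364.6 kPa)(10.8 − 19.1 L) = -3026 J.
W_total = 0 − 3026 = -3026 J.

W_total ≈ -3.03 kJ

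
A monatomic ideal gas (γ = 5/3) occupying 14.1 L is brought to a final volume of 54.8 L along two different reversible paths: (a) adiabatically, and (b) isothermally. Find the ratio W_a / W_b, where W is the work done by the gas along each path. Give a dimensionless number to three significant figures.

Path (a) adiabatic: W = P₁V₁(1 − (V₁/V₂)^(γ−1))/(γ−1) → W_a/(P₁V₁) = 0.8932.
Path (b) isothermal: W = P₁V₁ ln(V₂/V₁) → W_b/(P₁V₁) = 1.358.
W_a / W_b = 0.8932 / 1.358 = 0.658.

W_a / W_b ≈ 0.658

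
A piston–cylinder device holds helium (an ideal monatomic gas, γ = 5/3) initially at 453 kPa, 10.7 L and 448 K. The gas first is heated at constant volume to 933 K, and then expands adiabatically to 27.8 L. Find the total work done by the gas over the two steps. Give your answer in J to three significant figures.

W_total ≈ 7130 J

Step 1 (isochoric): W = 0 (constant volume).
After step 1: P = 943.4 kPa (V unchanged).
Step 2 (adiabatic): W = (P₁V₁ − P₂V₂)/(γ−1) = (10095 − 5341)/0.667 = 7130 J.
W_total = 0 + 7130 = 7130 J.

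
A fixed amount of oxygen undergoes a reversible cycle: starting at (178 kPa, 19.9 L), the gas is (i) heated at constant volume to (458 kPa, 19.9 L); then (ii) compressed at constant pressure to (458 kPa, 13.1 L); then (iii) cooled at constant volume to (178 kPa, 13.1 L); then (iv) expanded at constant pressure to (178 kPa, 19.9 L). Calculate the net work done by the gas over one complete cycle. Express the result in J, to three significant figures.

Constant-volume legs do no work.
W(ii) = (458)(13.1 − 19.9) = -3114 J; W(iv) = (178)(19.9 − 13.1) = 1210 J.
W_net = -3114 + 1210 = -1904 J (the counter-clockwise enclosed area).

W_net ≈ -1900 J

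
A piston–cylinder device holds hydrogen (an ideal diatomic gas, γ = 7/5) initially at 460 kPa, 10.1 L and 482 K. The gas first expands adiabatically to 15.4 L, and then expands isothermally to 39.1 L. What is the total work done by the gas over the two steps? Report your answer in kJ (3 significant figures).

Step 1 (adiabatic): W = (P₁V₁ − P₂V₂)/(γ−1) = (4646 − 3925)/0.4 = 1803 J.
After step 1: P = 254.8 kPa, V = 15.4 L, T = 407.2 K.
Step 2 (isothermal): W = P₁V₁ ln(V₂/V₁) = (3925) ln(39.1/15.4) = 3657 J.
W_total = 1803 + 3657 = 5460 J.

W_total ≈ 5.46 kJ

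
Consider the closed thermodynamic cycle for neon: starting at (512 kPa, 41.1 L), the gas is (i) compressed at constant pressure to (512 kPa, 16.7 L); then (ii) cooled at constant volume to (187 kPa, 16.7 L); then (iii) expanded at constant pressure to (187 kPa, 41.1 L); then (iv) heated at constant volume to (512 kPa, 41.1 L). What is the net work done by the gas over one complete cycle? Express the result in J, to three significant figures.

W_net ≈ -7930 J

Constant-volume legs do no work.
W(i) = (512)(16.7 − 41.1) = -12493 J; W(iii) = (187)(41.1 − 16.7) = 4563 J.
W_net = -12493 + 4563 = -7930 J (the counter-clockwise enclosed area).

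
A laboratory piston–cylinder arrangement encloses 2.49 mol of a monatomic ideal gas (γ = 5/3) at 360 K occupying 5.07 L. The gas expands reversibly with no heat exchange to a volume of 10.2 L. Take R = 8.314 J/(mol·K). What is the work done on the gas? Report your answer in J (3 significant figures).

W ≈ -4160 J

Adiabatic: TV^(γ−1) = const with γ = 5/3.
T₂ = T₁ (V₁/V₂)^(γ−1) = 360 × (5.07/10.2)^0.667 = 360 × 0.6275 = 225.9 K.
W_by = nCᵥ(T₁ − T₂) = (2.49)(12.47)(360 − 225.9) = 4164 J.
Work on gas = −W_by = -4164 J.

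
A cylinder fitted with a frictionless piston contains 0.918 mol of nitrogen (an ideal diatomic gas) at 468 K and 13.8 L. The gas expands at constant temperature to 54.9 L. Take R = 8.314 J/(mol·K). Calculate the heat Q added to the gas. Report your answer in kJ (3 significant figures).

Isothermal ⇒ ΔU = 0, so Q = W = nRT ln(V₂/V₁).
Q = (0.918)(8.314)(468) ln(54.9/13.8) = 3572 × 1.381 = 4932 J.

Q ≈ 4.93 kJ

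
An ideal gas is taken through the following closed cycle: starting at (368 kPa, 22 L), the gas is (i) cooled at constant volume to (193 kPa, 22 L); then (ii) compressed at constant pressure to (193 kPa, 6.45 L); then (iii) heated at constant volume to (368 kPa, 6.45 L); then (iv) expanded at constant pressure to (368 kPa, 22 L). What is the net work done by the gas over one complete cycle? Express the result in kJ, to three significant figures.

W_net ≈ 2.72 kJ

Constant-volume legs do no work.
W(ii) = (193)(6.45 − 22) = -3001 J; W(iv) = (368)(22 − 6.45) = 5722 J.
W_net = -3001 + 5722 = 2721 J (the clockwise enclosed area).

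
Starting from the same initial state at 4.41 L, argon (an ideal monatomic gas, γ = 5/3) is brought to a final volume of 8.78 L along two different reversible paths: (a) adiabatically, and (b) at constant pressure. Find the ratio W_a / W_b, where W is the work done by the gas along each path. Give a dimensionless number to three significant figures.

W_a / W_b ≈ 0.557

Path (a) adiabatic: W = P₁V₁(1 − (V₁/V₂)^(γ−1))/(γ−1) → W_a/(P₁V₁) = 0.5522.
Path (b) isobaric: W = P₁(V₂ − V₁) → W_b/(P₁V₁) = 0.9909.
W_a / W_b = 0.5522 / 0.9909 = 0.5572.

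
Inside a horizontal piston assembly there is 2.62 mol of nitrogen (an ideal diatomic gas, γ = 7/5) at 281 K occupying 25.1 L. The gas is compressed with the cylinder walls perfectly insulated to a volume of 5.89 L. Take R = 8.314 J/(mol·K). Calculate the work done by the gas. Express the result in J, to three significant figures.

Adiabatic: TV^(γ−1) = const with γ = 7/5.
T₂ = T₁ (V₁/V₂)^(γ−1) = 281 × (25.1/5.89)^0.4 = 281 × 1.786 = 501.8 K.
W_by = nCᵥ(T₁ − T₂) = (2.62)(20.79)(281 − 501.8) = -12024 J.

W ≈ -12000 J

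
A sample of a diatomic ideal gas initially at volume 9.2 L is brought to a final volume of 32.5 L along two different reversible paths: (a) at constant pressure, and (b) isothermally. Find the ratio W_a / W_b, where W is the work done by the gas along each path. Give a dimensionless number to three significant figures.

Path (a) isobaric: W = P₁(V₂ − V₁) → W_a/(P₁V₁) = 2.533.
Path (b) isothermal: W = P₁V₁ ln(V₂/V₁) → W_b/(P₁V₁) = 1.262.
W_a / W_b = 2.533 / 1.262 = 2.007.

W_a / W_b ≈ 2.01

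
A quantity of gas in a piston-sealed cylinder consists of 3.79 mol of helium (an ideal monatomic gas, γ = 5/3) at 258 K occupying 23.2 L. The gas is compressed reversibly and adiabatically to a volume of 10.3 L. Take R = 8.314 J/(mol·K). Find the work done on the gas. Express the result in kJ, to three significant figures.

W ≈ 8.76 kJ

Adiabatic: TV^(γ−1) = const with γ = 5/3.
T₂ = T₁ (V₁/V₂)^(γ−1) = 258 × (23.2/10.3)^0.667 = 258 × 1.718 = 443.3 K.
W_by = nCᵥ(T₁ − T₂) = (3.79)(12.47)(258 − 443.3) = -8759 J.
Work on gas = −W_by = 8759 J.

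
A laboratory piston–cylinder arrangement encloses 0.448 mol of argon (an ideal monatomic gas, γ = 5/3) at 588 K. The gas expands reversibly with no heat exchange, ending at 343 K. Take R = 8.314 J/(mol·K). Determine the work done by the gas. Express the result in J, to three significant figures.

Adiabatic ⇒ Q = 0, so W_by = −ΔU = nCᵥ(T₁ − T₂).
Cᵥ = 3R/2 = 12.47 J/(mol·K).
W = (0.448)(12.47)(588 − 343) = 1369 J.

W ≈ 1370 J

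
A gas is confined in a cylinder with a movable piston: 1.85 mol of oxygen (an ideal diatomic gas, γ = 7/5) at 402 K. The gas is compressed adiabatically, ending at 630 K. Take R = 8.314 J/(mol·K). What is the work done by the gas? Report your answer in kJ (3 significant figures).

Adiabatic ⇒ Q = 0, so W_by = −ΔU = nCᵥ(T₁ − T₂).
Cᵥ = 5R/2 = 20.79 J/(mol·K).
W = (1.85)(20.79)(402 − 630) = -8767 J.

W ≈ -8.77 kJ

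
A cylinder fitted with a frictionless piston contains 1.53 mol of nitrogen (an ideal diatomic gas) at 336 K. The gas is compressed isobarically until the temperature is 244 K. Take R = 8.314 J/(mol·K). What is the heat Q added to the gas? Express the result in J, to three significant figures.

Q ≈ -4100 J

Isobaric: W = nRΔT = (1.53)(8.314)(-92) = -1170 J.
ΔU = nCᵥΔT with Cᵥ = 5R/2: ΔU = (1.53)(20.79)(-92) = -2926 J.
Q = ΔU + W = -2926 − 1170 = -4096 J.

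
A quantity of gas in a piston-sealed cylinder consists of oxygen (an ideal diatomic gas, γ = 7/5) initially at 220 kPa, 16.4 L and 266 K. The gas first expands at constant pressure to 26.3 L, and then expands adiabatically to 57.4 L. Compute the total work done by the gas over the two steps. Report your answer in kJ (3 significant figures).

Step 1 (isobaric): W = PΔV = (220 kPa)(26.3 − 16.4 L) = 2178 J.
After step 1: P = 220 kPa, V = 26.3 L, T = 426.6 K.
Step 2 (adiabatic): W = (P₁V₁ − P₂V₂)/(γ−1) = (5786 − 4234)/0.4 = 3879 J.
W_total = 2178 + 3879 = 6057 J.

W_total ≈ 6.06 kJ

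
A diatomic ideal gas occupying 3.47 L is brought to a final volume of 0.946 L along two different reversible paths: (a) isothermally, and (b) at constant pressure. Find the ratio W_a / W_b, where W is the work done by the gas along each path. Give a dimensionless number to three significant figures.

Path (a) isothermal: W = P₁V₁ ln(V₂/V₁) → W_a/(P₁V₁) = -1.3.
Path (b) isobaric: W = P₁(V₂ − V₁) → W_b/(P₁V₁) = -0.7274.
W_a / W_b = -1.3 / -0.7274 = 1.787.

W_a / W_b ≈ 1.79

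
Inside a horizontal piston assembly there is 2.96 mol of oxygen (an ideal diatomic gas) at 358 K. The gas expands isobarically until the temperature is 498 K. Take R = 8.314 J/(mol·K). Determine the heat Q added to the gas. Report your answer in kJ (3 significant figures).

Q ≈ 12.1 kJ

Isobaric: W = nRΔT = (2.96)(8.314)(140) = 3445 J.
ΔU = nCᵥΔT with Cᵥ = 5R/2: ΔU = (2.96)(20.79)(140) = 8613 J.
Q = ΔU + W = 8613 + 3445 = 12059 J.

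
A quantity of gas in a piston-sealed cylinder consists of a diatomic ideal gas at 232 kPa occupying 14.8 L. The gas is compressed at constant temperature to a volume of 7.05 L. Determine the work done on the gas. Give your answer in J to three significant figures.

Isothermal: W = nRT ln(V₂/V₁) = P₁V₁ ln(V₂/V₁).
P₁V₁ = (232 kPa)(14.8 L) = 3434 J.
W = 3434 × ln(7.05/14.8) = 3434 × -0.7416
W_by_gas = -2546 J; work on gas = −W_by = 2546 J.

W ≈ 2550 J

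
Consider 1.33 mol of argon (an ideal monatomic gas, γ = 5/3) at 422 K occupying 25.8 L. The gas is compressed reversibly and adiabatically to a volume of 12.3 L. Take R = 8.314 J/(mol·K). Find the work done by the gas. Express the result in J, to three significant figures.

Adiabatic: TV^(γ−1) = const with γ = 5/3.
T₂ = T₁ (V₁/V₂)^(γ−1) = 422 × (25.8/12.3)^0.667 = 422 × 1.639 = 691.5 K.
W_by = nCᵥ(T₁ − T₂) = (1.33)(12.47)(422 − 691.5) = -4470 J.

W ≈ -4470 J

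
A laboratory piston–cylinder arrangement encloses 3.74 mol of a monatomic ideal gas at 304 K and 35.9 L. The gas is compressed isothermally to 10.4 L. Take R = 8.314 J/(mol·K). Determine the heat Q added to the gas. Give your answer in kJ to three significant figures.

Isothermal ⇒ ΔU = 0, so Q = W = nRT ln(V₂/V₁).
Q = (3.74)(8.314)(304) ln(10.4/35.9) = 9453 × -1.239 = -11711 J.

Q ≈ -11.7 kJ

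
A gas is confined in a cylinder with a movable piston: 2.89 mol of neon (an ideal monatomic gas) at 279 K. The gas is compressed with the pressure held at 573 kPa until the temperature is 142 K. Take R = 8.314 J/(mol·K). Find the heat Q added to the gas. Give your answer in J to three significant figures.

Isobaric: W = nRΔT = (2.89)(8.314)(-137) = -3292 J.
ΔU = nCᵥΔT with Cᵥ = 3R/2: ΔU = (2.89)(12.47)(-137) = -4938 J.
Q = ΔU + W = -4938 − 3292 = -8229 J.

Q ≈ -8230 J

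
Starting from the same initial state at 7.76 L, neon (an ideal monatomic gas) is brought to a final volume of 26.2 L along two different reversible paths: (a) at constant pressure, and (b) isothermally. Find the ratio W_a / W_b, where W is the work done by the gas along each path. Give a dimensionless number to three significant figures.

Path (a) isobaric: W = P₁(V₂ − V₁) → W_a/(P₁V₁) = 2.376.
Path (b) isothermal: W = P₁V₁ ln(V₂/V₁) → W_b/(P₁V₁) = 1.217.
W_a / W_b = 2.376 / 1.217 = 1.953.

W_a / W_b ≈ 1.95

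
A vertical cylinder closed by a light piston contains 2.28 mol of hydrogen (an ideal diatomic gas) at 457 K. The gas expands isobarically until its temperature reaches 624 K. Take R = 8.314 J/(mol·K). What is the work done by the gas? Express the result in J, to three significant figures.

W ≈ 3170 J

Isobaric: W = P ΔV = nR ΔT.
W = (2.28)(8.314)(624 − 457) = 3166 J.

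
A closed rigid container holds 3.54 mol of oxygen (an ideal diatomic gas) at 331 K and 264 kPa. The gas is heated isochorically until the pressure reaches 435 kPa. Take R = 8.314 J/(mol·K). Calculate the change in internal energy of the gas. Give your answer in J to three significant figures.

Constant volume ⇒ W = 0, so Q = ΔU = nCᵥΔT with Cᵥ = 5R/2 = 20.79 J/(mol·K).
At constant V, T₂/T₁ = P₂/P₁ ⇒ ΔT = T₁(P₂/P₁ − 1) = 331·(435/264 − 1) = 214.4 K.
ΔU = (3.54)(20.79)(214.4) = 15775 J.

ΔU ≈ 15800 J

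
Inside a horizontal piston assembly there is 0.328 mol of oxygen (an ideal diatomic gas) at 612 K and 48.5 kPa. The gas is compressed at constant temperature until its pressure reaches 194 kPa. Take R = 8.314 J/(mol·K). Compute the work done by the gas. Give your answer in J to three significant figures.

W ≈ -2310 J

Isothermal process: W = nRT ln(V₂/V₁) = nRT ln(P₁/P₂).
W = (0.328)(8.314)(612) × ln(48.5/194)
  = 1669 × ln(0.25) = 1669 × -1.386
W_by_gas = -2314 J.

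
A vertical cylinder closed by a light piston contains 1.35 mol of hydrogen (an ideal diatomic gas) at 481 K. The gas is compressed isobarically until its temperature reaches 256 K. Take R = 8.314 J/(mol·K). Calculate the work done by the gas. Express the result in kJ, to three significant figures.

Isobaric: W = P ΔV = nR ΔT.
W = (1.35)(8.314)(256 − 481) = -2525 J.

W ≈ -2.53 kJ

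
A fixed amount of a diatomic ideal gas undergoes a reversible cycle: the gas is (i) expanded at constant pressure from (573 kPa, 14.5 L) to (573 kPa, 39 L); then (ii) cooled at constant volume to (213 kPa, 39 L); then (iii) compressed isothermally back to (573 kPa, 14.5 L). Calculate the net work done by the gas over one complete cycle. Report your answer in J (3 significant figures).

W_net ≈ 5820 J

Leg (i): W = PΔV = (573)(39 − 14.5) = 14038 J.
Leg (ii): W = 0.
Leg (iii): W = PᵢVᵢ ln(V_f/Vᵢ) = (8307) ln(14.5/39) = -8219 J.
W_net = 14038 − 8219 = 5819 J.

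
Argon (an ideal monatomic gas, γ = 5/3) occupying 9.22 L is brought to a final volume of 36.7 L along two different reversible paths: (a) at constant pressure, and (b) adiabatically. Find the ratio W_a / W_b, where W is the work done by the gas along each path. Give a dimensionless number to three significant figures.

Path (a) isobaric: W = P₁(V₂ − V₁) → W_a/(P₁V₁) = 2.98.
Path (b) adiabatic: W = P₁V₁(1 − (V₁/V₂)^(γ−1))/(γ−1) → W_b/(P₁V₁) = 0.9028.
W_a / W_b = 2.98 / 0.9028 = 3.301.

W_a / W_b ≈ 3.30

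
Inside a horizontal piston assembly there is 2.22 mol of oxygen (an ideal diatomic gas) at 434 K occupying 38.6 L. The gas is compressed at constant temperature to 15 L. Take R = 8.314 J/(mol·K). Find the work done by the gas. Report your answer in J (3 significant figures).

Isothermal: W = nRT ln(V₂/V₁).
W = (2.22)(8.314)(434) × ln(15/38.6)
  = 8010 × -0.9452
W_by_gas = -7571 J.

W ≈ -7570 J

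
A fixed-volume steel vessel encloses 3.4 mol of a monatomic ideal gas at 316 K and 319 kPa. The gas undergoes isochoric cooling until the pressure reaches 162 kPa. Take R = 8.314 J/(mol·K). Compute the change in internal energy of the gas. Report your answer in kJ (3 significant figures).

Constant volume ⇒ W = 0, so Q = ΔU = nCᵥΔT with Cᵥ = 3R/2 = 12.47 J/(mol·K).
At constant V, T₂/T₁ = P₂/P₁ ⇒ ΔT = T₁(P₂/P₁ − 1) = 316·(162/319 − 1) = -155.5 K.
ΔU = (3.4)(12.47)(-155.5) = -6594 J.

ΔU ≈ -6.59 kJ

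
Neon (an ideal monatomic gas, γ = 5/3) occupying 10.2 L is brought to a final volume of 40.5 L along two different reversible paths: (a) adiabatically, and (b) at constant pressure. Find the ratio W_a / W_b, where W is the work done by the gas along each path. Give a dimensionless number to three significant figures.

W_a / W_b ≈ 0.304

Path (a) adiabatic: W = P₁V₁(1 − (V₁/V₂)^(γ−1))/(γ−1) → W_a/(P₁V₁) = 0.9018.
Path (b) isobaric: W = P₁(V₂ − V₁) → W_b/(P₁V₁) = 2.971.
W_a / W_b = 0.9018 / 2.971 = 0.3036.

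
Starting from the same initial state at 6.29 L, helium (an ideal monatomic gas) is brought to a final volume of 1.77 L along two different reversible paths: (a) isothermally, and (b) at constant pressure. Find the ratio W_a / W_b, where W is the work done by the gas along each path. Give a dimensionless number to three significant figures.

W_a / W_b ≈ 1.76

Path (a) isothermal: W = P₁V₁ ln(V₂/V₁) → W_a/(P₁V₁) = -1.268.
Path (b) isobaric: W = P₁(V₂ − V₁) → W_b/(P₁V₁) = -0.7186.
W_a / W_b = -1.268 / -0.7186 = 1.765.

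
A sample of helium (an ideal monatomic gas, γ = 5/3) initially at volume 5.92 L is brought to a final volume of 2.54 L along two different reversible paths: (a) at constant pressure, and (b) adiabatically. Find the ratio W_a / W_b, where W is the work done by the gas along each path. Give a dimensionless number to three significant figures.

Path (a) isobaric: W = P₁(V₂ − V₁) → W_a/(P₁V₁) = -0.5709.
Path (b) adiabatic: W = P₁V₁(1 − (V₁/V₂)^(γ−1))/(γ−1) → W_b/(P₁V₁) = -1.137.
W_a / W_b = -0.5709 / -1.137 = 0.5022.

W_a / W_b ≈ 0.502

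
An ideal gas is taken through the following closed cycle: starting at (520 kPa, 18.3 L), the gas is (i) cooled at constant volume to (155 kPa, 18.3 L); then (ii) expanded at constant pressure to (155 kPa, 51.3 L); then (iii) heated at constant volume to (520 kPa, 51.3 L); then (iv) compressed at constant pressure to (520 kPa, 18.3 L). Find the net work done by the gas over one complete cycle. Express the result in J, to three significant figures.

Constant-volume legs do no work.
W(ii) = (155)(51.3 − 18.3) = 5115 J; W(iv) = (520)(18.3 − 51.3) = -17160 J.
W_net = 5115 − 17160 = -12045 J (the counter-clockwise enclosed area).

W_net ≈ -12000 J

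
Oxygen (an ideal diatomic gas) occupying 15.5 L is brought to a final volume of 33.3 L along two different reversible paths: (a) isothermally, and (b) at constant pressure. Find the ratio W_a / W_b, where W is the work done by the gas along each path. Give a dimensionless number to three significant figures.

Path (a) isothermal: W = P₁V₁ ln(V₂/V₁) → W_a/(P₁V₁) = 0.7647.
Path (b) isobaric: W = P₁(V₂ − V₁) → W_b/(P₁V₁) = 1.148.
W_a / W_b = 0.7647 / 1.148 = 0.6659.

W_a / W_b ≈ 0.666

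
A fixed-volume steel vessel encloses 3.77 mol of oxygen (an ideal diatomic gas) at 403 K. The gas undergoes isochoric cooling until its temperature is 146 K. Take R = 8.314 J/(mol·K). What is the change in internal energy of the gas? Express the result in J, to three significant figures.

ΔU ≈ -20100 J

Constant volume ⇒ W = 0, so Q = ΔU = nCᵥΔT with Cᵥ = 5R/2 = 20.79 J/(mol·K).
ΔU = (3.77)(20.79)(146 − 403) = -20138 J.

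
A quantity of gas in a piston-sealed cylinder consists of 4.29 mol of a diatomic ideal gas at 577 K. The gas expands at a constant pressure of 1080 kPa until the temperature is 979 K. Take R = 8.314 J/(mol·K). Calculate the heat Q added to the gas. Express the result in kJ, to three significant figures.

Isobaric: W = nRΔT = (4.29)(8.314)(402) = 14338 J.
ΔU = nCᵥΔT with Cᵥ = 5R/2: ΔU = (4.29)(20.79)(402) = 35845 J.
Q = ΔU + W = 35845 + 14338 = 50184 J.

Q ≈ 50.2 kJ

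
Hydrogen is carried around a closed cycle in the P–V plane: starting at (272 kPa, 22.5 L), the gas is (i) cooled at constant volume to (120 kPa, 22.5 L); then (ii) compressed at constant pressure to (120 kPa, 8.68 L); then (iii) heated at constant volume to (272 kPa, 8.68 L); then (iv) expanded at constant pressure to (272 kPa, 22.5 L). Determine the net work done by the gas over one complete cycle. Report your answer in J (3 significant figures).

Constant-volume legs do no work.
W(ii) = (120)(8.68 − 22.5) = -1658 J; W(iv) = (272)(22.5 − 8.68) = 3759 J.
W_net = -1658 + 3759 = 2101 J (the clockwise enclosed area).

W_net ≈ 2100 J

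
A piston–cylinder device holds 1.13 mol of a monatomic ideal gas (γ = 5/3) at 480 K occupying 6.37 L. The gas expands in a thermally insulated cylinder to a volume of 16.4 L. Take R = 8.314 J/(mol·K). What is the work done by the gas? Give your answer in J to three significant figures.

W ≈ 3160 J

Adiabatic: TV^(γ−1) = const with γ = 5/3.
T₂ = T₁ (V₁/V₂)^(γ−1) = 480 × (6.37/16.4)^0.667 = 480 × 0.5323 = 255.5 K.
W_by = nCᵥ(T₁ − T₂) = (1.13)(12.47)(480 − 255.5) = 3163 J.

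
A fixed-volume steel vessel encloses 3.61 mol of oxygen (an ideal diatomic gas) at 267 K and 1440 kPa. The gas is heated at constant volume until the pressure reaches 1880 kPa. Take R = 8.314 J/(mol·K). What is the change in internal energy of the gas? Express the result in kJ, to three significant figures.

ΔU ≈ 6.12 kJ

Constant volume ⇒ W = 0, so Q = ΔU = nCᵥΔT with Cᵥ = 5R/2 = 20.79 J/(mol·K).
At constant V, T₂/T₁ = P₂/P₁ ⇒ ΔT = T₁(P₂/P₁ − 1) = 267·(1880/1440 − 1) = 81.58 K.
ΔU = (3.61)(20.79)(81.58) = 6122 J.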